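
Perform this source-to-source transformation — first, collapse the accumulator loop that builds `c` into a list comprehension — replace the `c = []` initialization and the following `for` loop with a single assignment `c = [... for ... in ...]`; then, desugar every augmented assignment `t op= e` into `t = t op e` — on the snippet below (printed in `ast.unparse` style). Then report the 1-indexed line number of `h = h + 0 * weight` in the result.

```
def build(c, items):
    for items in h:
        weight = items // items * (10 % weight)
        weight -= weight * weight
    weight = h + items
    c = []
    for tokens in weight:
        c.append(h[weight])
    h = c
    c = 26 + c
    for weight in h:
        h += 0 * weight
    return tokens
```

10

Transformed code:
def build(c, items):
    for items in h:
        weight = items // items * (10 % weight)
        weight = weight - weight * weight
    weight = h + items
    c = [h[weight] for tokens in weight]
    h = c
    c = 26 + c
    for weight in h:
        h = h + 0 * weight
    return tokens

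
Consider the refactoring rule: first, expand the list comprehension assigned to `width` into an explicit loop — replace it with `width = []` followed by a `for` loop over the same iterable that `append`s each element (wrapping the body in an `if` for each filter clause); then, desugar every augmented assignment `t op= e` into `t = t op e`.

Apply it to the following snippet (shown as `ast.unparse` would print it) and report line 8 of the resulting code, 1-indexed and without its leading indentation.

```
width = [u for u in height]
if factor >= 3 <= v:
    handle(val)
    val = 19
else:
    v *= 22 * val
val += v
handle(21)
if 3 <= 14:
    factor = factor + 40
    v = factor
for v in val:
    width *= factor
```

v = v * (22 * val)

Transformed code:
width = []
for u in height:
    width.append(u)
if factor >= 3 <= v:
    handle(val)
    val = 19
else:
    v = v * (22 * val)
val = val + v
handle(21)
if 3 <= 14:
    factor = factor + 40
    v = factor
for v in val:
    width = width * factor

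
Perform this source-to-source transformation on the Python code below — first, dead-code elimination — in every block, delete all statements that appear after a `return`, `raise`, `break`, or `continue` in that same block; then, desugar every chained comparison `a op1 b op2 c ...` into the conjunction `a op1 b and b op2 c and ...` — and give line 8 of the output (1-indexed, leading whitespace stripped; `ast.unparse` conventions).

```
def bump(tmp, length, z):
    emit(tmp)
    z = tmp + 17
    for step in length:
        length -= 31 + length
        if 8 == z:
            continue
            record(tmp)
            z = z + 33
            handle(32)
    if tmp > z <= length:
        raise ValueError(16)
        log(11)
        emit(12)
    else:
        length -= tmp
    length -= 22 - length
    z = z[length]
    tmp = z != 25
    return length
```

if tmp > z and z <= length:

Transformed code:
def bump(tmp, length, z):
    emit(tmp)
    z = tmp + 17
    for step in length:
        length -= 31 + length
        if 8 == z:
            continue
    if tmp > z and z <= length:
        raise ValueError(16)
    else:
        length -= tmp
    length -= 22 - length
    z = z[length]
    tmp = z != 25
    return length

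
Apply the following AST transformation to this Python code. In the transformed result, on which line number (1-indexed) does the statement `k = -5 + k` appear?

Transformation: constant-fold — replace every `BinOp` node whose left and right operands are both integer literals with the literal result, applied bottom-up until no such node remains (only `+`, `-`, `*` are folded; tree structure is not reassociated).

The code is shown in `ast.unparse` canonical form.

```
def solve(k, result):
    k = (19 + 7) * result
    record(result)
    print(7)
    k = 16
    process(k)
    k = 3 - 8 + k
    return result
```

Transformed code:
def solve(k, result):
    k = 26 * result
    record(result)
    print(7)
    k = 16
    process(k)
    k = -5 + k
    return result

7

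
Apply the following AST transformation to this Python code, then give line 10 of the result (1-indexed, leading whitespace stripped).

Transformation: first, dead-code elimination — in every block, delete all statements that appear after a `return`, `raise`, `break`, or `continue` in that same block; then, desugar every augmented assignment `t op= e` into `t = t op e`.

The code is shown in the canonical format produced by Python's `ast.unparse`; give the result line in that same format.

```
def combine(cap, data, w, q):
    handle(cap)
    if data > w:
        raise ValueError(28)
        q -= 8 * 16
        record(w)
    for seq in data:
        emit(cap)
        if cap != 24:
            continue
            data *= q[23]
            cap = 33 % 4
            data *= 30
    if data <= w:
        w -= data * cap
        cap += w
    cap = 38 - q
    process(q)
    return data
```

w = w - data * cap

Transformed code:
def combine(cap, data, w, q):
    handle(cap)
    if data > w:
        raise ValueError(28)
    for seq in data:
        emit(cap)
        if cap != 24:
            continue
    if data <= w:
        w = w - data * cap
        cap = cap + w
    cap = 38 - q
    process(q)
    return data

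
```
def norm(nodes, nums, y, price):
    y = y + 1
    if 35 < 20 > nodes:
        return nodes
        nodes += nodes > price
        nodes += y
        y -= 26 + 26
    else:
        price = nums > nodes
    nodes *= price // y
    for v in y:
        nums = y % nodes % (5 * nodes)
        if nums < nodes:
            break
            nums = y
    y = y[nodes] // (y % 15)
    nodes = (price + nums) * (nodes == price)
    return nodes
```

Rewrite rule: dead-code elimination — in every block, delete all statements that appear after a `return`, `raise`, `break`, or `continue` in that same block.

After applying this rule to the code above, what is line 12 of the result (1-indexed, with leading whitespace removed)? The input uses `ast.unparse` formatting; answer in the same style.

y = y[nodes] // (y % 15)

Transformed code:
def norm(nodes, nums, y, price):
    y = y + 1
    if 35 < 20 > nodes:
        return nodes
    else:
        price = nums > nodes
    nodes *= price // y
    for v in y:
        nums = y % nodes % (5 * nodes)
        if nums < nodes:
            break
    y = y[nodes] // (y % 15)
    nodes = (price + nums) * (nodes == price)
    return nodes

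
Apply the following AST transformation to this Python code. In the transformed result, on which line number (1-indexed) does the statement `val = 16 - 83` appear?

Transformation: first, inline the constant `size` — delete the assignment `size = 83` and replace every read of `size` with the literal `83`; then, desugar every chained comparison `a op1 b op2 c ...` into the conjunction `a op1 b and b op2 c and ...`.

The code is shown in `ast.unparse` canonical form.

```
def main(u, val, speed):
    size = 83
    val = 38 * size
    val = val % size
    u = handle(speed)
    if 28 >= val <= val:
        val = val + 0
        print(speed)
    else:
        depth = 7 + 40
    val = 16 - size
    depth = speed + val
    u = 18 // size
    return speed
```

10

Transformed code:
def main(u, val, speed):
    val = 38 * 83
    val = val % 83
    u = handle(speed)
    if 28 >= val and val <= val:
        val = val + 0
        print(speed)
    else:
        depth = 7 + 40
    val = 16 - 83
    depth = speed + val
    u = 18 // 83
    return speed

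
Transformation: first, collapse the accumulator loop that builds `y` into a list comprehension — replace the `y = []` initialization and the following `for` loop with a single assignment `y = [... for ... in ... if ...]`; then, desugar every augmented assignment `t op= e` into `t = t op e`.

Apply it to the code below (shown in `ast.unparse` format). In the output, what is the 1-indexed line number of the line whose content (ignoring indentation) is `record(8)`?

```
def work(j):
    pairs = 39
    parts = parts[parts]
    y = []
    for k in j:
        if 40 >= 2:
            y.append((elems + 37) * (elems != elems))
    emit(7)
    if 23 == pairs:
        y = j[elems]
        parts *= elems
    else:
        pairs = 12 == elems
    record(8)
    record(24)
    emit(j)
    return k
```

Transformed code:
def work(j):
    pairs = 39
    parts = parts[parts]
    y = [(elems + 37) * (elems != elems) for k in j if 40 >= 2]
    emit(7)
    if 23 == pairs:
        y = j[elems]
        parts = parts * elems
    else:
        pairs = 12 == elems
    record(8)
    record(24)
    emit(j)
    return k

11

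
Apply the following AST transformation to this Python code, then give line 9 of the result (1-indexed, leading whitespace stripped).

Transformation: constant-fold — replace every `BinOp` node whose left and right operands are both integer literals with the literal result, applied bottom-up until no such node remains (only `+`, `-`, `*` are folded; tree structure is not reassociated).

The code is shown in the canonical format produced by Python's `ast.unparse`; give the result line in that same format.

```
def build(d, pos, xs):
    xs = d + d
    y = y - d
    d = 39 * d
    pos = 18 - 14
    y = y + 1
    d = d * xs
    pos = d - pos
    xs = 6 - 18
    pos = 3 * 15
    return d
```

Transformed code:
def build(d, pos, xs):
    xs = d + d
    y = y - d
    d = 39 * d
    pos = 4
    y = y + 1
    d = d * xs
    pos = d - pos
    xs = -12
    pos = 45
    return d

xs = -12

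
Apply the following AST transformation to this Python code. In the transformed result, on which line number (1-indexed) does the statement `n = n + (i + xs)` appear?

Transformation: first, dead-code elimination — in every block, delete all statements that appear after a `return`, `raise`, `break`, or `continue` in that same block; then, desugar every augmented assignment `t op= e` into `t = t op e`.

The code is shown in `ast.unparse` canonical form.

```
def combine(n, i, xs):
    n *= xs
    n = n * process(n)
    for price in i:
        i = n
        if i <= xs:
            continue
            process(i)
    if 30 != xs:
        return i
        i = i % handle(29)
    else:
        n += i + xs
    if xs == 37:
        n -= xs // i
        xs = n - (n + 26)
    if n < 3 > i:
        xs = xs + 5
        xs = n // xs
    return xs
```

Transformed code:
def combine(n, i, xs):
    n = n * xs
    n = n * process(n)
    for price in i:
        i = n
        if i <= xs:
            continue
    if 30 != xs:
        return i
    else:
        n = n + (i + xs)
    if xs == 37:
        n = n - xs // i
        xs = n - (n + 26)
    if n < 3 > i:
        xs = xs + 5
        xs = n // xs
    return xs

11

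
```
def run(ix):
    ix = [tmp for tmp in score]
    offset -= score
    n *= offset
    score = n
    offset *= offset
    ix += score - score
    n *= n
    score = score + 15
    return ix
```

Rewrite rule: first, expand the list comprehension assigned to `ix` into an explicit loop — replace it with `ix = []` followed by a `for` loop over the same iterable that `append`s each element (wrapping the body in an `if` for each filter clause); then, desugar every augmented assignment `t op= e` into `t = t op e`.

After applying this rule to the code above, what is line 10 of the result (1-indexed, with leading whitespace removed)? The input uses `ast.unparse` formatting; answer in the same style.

Transformed code:
def run(ix):
    ix = []
    for tmp in score:
        ix.append(tmp)
    offset = offset - score
    n = n * offset
    score = n
    offset = offset * offset
    ix = ix + (score - score)
    n = n * n
    score = score + 15
    return ix

n = n * n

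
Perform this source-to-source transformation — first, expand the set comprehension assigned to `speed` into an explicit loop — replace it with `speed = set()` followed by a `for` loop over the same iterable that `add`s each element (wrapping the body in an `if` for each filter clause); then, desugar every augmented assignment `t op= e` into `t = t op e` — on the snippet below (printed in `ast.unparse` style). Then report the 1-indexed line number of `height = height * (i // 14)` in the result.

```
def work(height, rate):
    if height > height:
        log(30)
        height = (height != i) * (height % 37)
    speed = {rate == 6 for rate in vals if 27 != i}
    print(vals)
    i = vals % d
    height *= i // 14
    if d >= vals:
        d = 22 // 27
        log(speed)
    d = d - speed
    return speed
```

11

Transformed code:
def work(height, rate):
    if height > height:
        log(30)
        height = (height != i) * (height % 37)
    speed = set()
    for rate in vals:
        if 27 != i:
            speed.add(rate == 6)
    print(vals)
    i = vals % d
    height = height * (i // 14)
    if d >= vals:
        d = 22 // 27
        log(speed)
    d = d - speed
    return speed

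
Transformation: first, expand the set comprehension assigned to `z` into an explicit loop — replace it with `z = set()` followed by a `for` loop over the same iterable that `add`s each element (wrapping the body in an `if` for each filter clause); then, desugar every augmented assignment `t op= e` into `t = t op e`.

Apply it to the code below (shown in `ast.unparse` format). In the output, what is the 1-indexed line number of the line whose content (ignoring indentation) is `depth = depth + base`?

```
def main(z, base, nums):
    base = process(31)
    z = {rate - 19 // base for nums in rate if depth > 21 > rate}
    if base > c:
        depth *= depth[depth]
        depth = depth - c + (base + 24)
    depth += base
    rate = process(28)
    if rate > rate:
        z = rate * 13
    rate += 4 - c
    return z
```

10

Transformed code:
def main(z, base, nums):
    base = process(31)
    z = set()
    for nums in rate:
        if depth > 21 > rate:
            z.add(rate - 19 // base)
    if base > c:
        depth = depth * depth[depth]
        depth = depth - c + (base + 24)
    depth = depth + base
    rate = process(28)
    if rate > rate:
        z = rate * 13
    rate = rate + (4 - c)
    return z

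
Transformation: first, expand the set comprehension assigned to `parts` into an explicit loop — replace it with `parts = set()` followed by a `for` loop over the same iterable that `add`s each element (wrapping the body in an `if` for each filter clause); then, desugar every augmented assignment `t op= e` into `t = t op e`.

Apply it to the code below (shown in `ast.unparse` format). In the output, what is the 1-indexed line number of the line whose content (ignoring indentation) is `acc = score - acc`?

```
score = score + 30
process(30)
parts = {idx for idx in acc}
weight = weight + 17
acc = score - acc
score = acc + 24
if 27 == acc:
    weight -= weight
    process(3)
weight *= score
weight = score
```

7

Transformed code:
score = score + 30
process(30)
parts = set()
for idx in acc:
    parts.add(idx)
weight = weight + 17
acc = score - acc
score = acc + 24
if 27 == acc:
    weight = weight - weight
    process(3)
weight = weight * score
weight = score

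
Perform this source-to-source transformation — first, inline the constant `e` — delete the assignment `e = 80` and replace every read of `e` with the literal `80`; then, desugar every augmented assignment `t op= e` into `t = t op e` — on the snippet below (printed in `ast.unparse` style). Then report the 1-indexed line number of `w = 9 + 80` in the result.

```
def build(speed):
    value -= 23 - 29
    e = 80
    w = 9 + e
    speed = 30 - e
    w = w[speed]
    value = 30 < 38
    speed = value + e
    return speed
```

3

Transformed code:
def build(speed):
    value = value - (23 - 29)
    w = 9 + 80
    speed = 30 - 80
    w = w[speed]
    value = 30 < 38
    speed = value + 80
    return speed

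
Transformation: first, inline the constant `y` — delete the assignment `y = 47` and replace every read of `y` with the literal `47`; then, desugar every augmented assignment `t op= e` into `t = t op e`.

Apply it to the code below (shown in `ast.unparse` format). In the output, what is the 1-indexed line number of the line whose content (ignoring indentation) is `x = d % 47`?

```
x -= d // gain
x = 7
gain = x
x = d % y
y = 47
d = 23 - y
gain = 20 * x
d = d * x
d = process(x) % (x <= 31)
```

Transformed code:
x = x - d // gain
x = 7
gain = x
x = d % 47
d = 23 - 47
gain = 20 * x
d = d * x
d = process(x) % (x <= 31)

4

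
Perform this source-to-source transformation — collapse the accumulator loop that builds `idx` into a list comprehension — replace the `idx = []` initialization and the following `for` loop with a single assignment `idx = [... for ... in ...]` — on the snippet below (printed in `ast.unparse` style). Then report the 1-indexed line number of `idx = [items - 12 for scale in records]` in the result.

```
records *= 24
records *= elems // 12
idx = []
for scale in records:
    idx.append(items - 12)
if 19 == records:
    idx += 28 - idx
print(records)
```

3

Transformed code:
records *= 24
records *= elems // 12
idx = [items - 12 for scale in records]
if 19 == records:
    idx += 28 - idx
print(records)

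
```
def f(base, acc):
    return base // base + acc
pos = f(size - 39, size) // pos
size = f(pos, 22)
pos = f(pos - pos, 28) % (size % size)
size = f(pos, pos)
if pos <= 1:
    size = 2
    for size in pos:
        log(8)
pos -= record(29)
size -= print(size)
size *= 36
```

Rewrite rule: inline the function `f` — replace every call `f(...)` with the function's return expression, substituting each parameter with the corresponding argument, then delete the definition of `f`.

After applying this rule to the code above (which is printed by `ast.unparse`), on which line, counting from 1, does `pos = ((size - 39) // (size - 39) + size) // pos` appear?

1

Transformed code:
pos = ((size - 39) // (size - 39) + size) // pos
size = pos // pos + 22
pos = ((pos - pos) // (pos - pos) + 28) % (size % size)
size = pos // pos + pos
if pos <= 1:
    size = 2
    for size in pos:
        log(8)
pos -= record(29)
size -= print(size)
size *= 36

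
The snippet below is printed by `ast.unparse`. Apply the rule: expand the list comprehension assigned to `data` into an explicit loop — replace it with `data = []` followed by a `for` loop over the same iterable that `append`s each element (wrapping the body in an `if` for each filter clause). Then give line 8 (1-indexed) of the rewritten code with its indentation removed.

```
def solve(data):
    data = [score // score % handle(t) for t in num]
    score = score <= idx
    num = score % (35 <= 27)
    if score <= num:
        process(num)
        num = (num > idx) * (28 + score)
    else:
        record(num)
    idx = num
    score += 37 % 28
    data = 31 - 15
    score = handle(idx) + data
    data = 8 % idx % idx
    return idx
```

process(num)

Transformed code:
def solve(data):
    data = []
    for t in num:
        data.append(score // score % handle(t))
    score = score <= idx
    num = score % (35 <= 27)
    if score <= num:
        process(num)
        num = (num > idx) * (28 + score)
    else:
        record(num)
    idx = num
    score += 37 % 28
    data = 31 - 15
    score = handle(idx) + data
    data = 8 % idx % idx
    return idx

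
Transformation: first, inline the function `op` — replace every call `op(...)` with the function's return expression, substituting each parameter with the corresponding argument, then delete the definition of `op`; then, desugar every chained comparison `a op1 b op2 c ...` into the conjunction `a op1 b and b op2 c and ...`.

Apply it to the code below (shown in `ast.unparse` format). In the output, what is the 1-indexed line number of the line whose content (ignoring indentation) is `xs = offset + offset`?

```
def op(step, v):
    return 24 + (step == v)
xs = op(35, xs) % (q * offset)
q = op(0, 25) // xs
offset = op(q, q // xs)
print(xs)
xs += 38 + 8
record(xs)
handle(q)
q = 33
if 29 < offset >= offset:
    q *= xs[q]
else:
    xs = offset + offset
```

Transformed code:
xs = (24 + (35 == xs)) % (q * offset)
q = (24 + (0 == 25)) // xs
offset = 24 + (q == q // xs)
print(xs)
xs += 38 + 8
record(xs)
handle(q)
q = 33
if 29 < offset and offset >= offset:
    q *= xs[q]
else:
    xs = offset + offset

12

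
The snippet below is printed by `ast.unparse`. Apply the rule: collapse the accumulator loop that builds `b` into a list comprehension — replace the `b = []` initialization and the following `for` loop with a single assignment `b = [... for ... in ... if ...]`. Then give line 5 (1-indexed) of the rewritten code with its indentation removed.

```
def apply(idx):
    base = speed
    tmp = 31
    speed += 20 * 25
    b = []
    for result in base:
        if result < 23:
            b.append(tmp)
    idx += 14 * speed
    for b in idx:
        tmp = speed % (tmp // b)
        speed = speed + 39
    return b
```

Transformed code:
def apply(idx):
    base = speed
    tmp = 31
    speed += 20 * 25
    b = [tmp for result in base if result < 23]
    idx += 14 * speed
    for b in idx:
        tmp = speed % (tmp // b)
        speed = speed + 39
    return b

b = [tmp for result in base if result < 23]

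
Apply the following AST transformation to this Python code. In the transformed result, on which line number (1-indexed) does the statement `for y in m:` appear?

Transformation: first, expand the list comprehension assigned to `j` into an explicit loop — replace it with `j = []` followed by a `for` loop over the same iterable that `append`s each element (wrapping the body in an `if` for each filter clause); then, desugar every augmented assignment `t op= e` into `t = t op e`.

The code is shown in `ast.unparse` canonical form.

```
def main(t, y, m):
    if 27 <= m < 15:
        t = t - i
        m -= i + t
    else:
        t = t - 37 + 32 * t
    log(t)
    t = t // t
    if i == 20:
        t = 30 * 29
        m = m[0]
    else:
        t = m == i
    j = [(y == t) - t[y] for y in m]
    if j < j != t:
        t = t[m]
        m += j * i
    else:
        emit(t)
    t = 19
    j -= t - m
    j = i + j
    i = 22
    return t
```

15

Transformed code:
def main(t, y, m):
    if 27 <= m < 15:
        t = t - i
        m = m - (i + t)
    else:
        t = t - 37 + 32 * t
    log(t)
    t = t // t
    if i == 20:
        t = 30 * 29
        m = m[0]
    else:
        t = m == i
    j = []
    for y in m:
        j.append((y == t) - t[y])
    if j < j != t:
        t = t[m]
        m = m + j * i
    else:
        emit(t)
    t = 19
    j = j - (t - m)
    j = i + j
    i = 22
    return t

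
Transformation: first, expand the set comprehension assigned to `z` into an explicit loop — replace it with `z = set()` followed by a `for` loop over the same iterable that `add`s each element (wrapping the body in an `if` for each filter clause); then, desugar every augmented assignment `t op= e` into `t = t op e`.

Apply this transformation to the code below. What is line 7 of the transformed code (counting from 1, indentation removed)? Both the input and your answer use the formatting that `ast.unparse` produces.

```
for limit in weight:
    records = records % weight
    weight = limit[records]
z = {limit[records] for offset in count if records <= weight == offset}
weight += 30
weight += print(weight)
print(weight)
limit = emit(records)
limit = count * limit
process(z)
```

z.add(limit[records])

Transformed code:
for limit in weight:
    records = records % weight
    weight = limit[records]
z = set()
for offset in count:
    if records <= weight == offset:
        z.add(limit[records])
weight = weight + 30
weight = weight + print(weight)
print(weight)
limit = emit(records)
limit = count * limit
process(z)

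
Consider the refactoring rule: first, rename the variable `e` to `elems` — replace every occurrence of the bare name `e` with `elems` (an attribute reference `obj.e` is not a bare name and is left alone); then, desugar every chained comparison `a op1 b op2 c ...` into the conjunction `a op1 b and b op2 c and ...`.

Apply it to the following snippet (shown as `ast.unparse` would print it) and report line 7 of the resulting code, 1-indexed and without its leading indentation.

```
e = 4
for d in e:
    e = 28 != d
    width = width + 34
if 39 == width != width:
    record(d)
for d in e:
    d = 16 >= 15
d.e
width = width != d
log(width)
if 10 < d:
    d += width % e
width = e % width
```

Transformed code:
elems = 4
for d in elems:
    elems = 28 != d
    width = width + 34
if 39 == width and width != width:
    record(d)
for d in elems:
    d = 16 >= 15
d.e
width = width != d
log(width)
if 10 < d:
    d += width % elems
width = elems % width

for d in elems:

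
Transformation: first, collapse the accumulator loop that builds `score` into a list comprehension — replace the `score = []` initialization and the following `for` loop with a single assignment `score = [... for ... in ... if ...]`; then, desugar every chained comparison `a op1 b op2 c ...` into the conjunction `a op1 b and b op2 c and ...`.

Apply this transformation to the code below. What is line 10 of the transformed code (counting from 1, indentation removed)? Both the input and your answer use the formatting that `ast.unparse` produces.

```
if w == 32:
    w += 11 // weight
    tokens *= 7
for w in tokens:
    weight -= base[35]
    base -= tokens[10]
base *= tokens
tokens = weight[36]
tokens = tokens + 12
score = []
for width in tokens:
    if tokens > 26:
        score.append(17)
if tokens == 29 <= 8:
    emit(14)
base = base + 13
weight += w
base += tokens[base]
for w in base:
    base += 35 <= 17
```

score = [17 for width in tokens if tokens > 26]

Transformed code:
if w == 32:
    w += 11 // weight
    tokens *= 7
for w in tokens:
    weight -= base[35]
    base -= tokens[10]
base *= tokens
tokens = weight[36]
tokens = tokens + 12
score = [17 for width in tokens if tokens > 26]
if tokens == 29 and 29 <= 8:
    emit(14)
base = base + 13
weight += w
base += tokens[base]
for w in base:
    base += 35 <= 17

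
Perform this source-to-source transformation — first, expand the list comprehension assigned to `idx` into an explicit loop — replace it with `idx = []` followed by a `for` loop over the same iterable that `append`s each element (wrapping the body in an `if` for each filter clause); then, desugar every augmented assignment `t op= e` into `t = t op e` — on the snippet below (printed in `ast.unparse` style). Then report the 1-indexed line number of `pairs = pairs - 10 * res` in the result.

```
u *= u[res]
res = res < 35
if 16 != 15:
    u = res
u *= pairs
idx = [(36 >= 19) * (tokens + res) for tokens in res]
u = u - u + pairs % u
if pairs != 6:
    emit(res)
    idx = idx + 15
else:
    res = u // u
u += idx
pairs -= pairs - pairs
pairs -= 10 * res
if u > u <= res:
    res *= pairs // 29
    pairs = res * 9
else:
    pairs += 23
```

Transformed code:
u = u * u[res]
res = res < 35
if 16 != 15:
    u = res
u = u * pairs
idx = []
for tokens in res:
    idx.append((36 >= 19) * (tokens + res))
u = u - u + pairs % u
if pairs != 6:
    emit(res)
    idx = idx + 15
else:
    res = u // u
u = u + idx
pairs = pairs - (pairs - pairs)
pairs = pairs - 10 * res
if u > u <= res:
    res = res * (pairs // 29)
    pairs = res * 9
else:
    pairs = pairs + 23

17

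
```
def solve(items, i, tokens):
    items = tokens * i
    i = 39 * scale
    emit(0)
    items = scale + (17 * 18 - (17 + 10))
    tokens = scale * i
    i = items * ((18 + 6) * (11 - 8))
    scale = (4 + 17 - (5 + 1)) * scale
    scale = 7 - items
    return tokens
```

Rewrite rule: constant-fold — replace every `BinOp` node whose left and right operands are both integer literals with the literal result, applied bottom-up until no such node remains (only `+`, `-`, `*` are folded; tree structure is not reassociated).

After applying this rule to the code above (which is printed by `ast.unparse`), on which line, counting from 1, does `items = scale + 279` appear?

5

Transformed code:
def solve(items, i, tokens):
    items = tokens * i
    i = 39 * scale
    emit(0)
    items = scale + 279
    tokens = scale * i
    i = items * 72
    scale = 15 * scale
    scale = 7 - items
    return tokens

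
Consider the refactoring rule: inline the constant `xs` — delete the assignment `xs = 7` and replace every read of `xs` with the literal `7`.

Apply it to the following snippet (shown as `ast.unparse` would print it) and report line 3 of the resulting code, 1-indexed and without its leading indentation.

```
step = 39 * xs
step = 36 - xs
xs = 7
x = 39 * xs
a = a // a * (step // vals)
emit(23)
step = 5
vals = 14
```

x = 39 * 7

Transformed code:
step = 39 * 7
step = 36 - 7
x = 39 * 7
a = a // a * (step // vals)
emit(23)
step = 5
vals = 14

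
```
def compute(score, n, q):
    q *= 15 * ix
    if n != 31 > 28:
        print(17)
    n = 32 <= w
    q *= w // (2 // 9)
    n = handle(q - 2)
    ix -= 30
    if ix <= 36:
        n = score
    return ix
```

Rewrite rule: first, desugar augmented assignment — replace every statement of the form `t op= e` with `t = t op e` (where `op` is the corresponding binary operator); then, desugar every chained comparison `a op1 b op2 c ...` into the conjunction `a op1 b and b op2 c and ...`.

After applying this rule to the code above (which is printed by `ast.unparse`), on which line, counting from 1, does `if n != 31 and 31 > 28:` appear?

Transformed code:
def compute(score, n, q):
    q = q * (15 * ix)
    if n != 31 and 31 > 28:
        print(17)
    n = 32 <= w
    q = q * (w // (2 // 9))
    n = handle(q - 2)
    ix = ix - 30
    if ix <= 36:
        n = score
    return ix

3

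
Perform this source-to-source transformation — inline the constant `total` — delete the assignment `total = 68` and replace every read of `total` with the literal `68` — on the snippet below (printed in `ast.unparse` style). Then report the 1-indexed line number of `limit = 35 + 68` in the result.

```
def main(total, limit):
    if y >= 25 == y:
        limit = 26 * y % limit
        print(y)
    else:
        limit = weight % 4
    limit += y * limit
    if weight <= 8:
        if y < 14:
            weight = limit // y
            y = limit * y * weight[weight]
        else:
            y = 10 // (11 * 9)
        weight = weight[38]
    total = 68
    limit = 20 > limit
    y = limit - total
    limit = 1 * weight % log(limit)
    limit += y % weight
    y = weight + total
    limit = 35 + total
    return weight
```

20

Transformed code:
def main(total, limit):
    if y >= 25 == y:
        limit = 26 * y % limit
        print(y)
    else:
        limit = weight % 4
    limit += y * limit
    if weight <= 8:
        if y < 14:
            weight = limit // y
            y = limit * y * weight[weight]
        else:
            y = 10 // (11 * 9)
        weight = weight[38]
    limit = 20 > limit
    y = limit - 68
    limit = 1 * weight % log(limit)
    limit += y % weight
    y = weight + 68
    limit = 35 + 68
    return weight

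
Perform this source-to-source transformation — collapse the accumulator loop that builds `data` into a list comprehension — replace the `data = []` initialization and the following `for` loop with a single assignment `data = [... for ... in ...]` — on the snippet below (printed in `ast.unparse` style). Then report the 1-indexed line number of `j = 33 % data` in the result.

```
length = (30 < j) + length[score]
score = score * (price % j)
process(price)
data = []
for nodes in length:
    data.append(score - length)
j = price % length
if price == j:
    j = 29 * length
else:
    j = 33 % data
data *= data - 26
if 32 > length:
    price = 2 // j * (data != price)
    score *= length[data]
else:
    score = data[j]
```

9

Transformed code:
length = (30 < j) + length[score]
score = score * (price % j)
process(price)
data = [score - length for nodes in length]
j = price % length
if price == j:
    j = 29 * length
else:
    j = 33 % data
data *= data - 26
if 32 > length:
    price = 2 // j * (data != price)
    score *= length[data]
else:
    score = data[j]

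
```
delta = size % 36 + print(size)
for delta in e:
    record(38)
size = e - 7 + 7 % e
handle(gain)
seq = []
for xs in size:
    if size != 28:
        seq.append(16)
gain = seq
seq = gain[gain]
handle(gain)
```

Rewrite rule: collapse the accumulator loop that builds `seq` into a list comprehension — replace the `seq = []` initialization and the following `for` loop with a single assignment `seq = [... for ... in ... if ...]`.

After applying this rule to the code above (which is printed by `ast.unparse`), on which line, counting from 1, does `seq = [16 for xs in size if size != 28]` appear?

Transformed code:
delta = size % 36 + print(size)
for delta in e:
    record(38)
size = e - 7 + 7 % e
handle(gain)
seq = [16 for xs in size if size != 28]
gain = seq
seq = gain[gain]
handle(gain)

6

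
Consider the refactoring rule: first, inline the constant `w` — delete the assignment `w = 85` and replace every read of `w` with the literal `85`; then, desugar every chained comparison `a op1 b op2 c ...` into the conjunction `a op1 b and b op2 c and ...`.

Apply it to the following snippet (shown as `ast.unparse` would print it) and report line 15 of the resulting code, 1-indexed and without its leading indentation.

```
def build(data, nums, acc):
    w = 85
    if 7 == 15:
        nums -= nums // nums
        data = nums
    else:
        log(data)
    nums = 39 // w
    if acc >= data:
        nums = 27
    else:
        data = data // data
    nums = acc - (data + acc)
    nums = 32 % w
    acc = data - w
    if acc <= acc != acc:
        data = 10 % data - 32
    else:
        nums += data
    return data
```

if acc <= acc and acc != acc:

Transformed code:
def build(data, nums, acc):
    if 7 == 15:
        nums -= nums // nums
        data = nums
    else:
        log(data)
    nums = 39 // 85
    if acc >= data:
        nums = 27
    else:
        data = data // data
    nums = acc - (data + acc)
    nums = 32 % 85
    acc = data - 85
    if acc <= acc and acc != acc:
        data = 10 % data - 32
    else:
        nums += data
    return data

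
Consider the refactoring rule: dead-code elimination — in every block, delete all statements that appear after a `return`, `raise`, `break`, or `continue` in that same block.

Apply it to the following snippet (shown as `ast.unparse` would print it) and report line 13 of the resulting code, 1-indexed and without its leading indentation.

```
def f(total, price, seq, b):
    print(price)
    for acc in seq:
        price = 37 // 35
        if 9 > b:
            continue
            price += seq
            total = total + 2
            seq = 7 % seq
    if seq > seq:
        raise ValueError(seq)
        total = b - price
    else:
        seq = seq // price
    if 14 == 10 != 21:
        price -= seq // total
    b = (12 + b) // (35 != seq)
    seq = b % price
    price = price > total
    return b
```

Transformed code:
def f(total, price, seq, b):
    print(price)
    for acc in seq:
        price = 37 // 35
        if 9 > b:
            continue
    if seq > seq:
        raise ValueError(seq)
    else:
        seq = seq // price
    if 14 == 10 != 21:
        price -= seq // total
    b = (12 + b) // (35 != seq)
    seq = b % price
    price = price > total
    return b

b = (12 + b) // (35 != seq)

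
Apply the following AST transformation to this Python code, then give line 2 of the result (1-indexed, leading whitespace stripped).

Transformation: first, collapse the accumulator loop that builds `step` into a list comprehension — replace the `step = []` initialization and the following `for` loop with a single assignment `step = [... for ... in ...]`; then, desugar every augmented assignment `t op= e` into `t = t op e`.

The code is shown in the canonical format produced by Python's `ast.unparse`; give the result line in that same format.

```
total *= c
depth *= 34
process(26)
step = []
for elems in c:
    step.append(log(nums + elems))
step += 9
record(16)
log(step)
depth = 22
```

depth = depth * 34

Transformed code:
total = total * c
depth = depth * 34
process(26)
step = [log(nums + elems) for elems in c]
step = step + 9
record(16)
log(step)
depth = 22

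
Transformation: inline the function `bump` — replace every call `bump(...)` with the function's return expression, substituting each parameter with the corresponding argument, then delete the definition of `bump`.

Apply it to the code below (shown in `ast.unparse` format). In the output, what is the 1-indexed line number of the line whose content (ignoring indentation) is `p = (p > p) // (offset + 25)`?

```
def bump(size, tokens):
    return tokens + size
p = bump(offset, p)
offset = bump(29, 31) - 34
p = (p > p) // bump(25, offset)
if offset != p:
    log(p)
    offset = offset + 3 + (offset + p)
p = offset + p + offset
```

3

Transformed code:
p = p + offset
offset = 31 + 29 - 34
p = (p > p) // (offset + 25)
if offset != p:
    log(p)
    offset = offset + 3 + (offset + p)
p = offset + p + offset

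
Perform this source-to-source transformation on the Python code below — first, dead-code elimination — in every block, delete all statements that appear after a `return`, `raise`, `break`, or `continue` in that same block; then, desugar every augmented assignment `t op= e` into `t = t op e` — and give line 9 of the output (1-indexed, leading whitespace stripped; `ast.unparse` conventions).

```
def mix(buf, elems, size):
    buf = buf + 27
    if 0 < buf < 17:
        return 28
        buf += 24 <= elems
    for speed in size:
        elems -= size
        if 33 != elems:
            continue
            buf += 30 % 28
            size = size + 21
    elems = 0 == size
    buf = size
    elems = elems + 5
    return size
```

elems = 0 == size

Transformed code:
def mix(buf, elems, size):
    buf = buf + 27
    if 0 < buf < 17:
        return 28
    for speed in size:
        elems = elems - size
        if 33 != elems:
            continue
    elems = 0 == size
    buf = size
    elems = elems + 5
    return size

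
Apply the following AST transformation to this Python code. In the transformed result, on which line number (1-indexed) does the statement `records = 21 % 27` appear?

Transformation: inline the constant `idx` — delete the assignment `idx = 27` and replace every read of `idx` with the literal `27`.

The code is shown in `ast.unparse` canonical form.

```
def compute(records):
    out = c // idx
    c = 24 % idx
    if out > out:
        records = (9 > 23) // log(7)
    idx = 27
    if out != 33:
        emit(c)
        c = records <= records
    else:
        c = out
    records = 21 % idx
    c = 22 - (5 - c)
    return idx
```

11

Transformed code:
def compute(records):
    out = c // 27
    c = 24 % 27
    if out > out:
        records = (9 > 23) // log(7)
    if out != 33:
        emit(c)
        c = records <= records
    else:
        c = out
    records = 21 % 27
    c = 22 - (5 - c)
    return 27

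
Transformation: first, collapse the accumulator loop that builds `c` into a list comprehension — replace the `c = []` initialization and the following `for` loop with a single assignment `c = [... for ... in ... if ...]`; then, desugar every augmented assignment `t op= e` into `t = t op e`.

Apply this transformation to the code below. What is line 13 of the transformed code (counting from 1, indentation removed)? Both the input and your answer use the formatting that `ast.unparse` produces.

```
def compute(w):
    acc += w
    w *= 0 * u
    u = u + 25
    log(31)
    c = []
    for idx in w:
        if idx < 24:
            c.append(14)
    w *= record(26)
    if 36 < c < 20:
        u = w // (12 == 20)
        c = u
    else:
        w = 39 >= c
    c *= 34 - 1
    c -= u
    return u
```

c = c * (34 - 1)

Transformed code:
def compute(w):
    acc = acc + w
    w = w * (0 * u)
    u = u + 25
    log(31)
    c = [14 for idx in w if idx < 24]
    w = w * record(26)
    if 36 < c < 20:
        u = w // (12 == 20)
        c = u
    else:
        w = 39 >= c
    c = c * (34 - 1)
    c = c - u
    return u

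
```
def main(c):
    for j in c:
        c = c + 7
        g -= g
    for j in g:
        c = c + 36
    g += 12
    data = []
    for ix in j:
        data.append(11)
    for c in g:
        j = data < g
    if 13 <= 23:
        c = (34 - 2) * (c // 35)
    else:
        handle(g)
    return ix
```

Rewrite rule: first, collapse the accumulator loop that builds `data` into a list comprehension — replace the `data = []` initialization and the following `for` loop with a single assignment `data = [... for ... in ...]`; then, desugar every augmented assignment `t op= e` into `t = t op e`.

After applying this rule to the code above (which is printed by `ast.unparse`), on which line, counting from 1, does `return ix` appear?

Transformed code:
def main(c):
    for j in c:
        c = c + 7
        g = g - g
    for j in g:
        c = c + 36
    g = g + 12
    data = [11 for ix in j]
    for c in g:
        j = data < g
    if 13 <= 23:
        c = (34 - 2) * (c // 35)
    else:
        handle(g)
    return ix

15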